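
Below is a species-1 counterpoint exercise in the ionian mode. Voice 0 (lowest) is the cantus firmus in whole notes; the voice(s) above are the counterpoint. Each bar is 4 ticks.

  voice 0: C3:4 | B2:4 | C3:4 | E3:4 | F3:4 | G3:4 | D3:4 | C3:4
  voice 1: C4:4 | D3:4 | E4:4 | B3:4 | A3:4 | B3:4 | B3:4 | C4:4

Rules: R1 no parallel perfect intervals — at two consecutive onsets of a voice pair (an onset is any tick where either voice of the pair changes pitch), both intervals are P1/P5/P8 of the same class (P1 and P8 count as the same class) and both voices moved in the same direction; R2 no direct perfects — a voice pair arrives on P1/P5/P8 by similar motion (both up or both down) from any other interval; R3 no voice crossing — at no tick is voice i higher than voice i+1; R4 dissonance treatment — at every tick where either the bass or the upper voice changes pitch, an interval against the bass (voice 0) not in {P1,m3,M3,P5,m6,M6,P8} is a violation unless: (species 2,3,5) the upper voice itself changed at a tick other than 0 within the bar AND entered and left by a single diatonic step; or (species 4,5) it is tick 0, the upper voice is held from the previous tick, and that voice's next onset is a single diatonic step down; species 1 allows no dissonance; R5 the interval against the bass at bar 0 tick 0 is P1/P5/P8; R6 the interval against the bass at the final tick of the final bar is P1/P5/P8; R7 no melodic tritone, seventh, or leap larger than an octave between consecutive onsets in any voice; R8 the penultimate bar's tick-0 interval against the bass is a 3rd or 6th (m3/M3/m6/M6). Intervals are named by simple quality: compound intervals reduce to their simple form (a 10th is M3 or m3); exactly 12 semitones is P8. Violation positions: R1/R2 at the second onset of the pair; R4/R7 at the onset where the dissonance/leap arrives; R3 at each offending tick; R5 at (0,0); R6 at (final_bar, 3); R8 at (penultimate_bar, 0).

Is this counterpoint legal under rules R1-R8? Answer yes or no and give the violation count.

No (2 violations)

bar 0: v0=C3 v1=C4 (P8)
bar 1: v0=B2 v1=D3 (m3)
bar 2: v0=C3 v1=E4 (M3)
bar 3: v0=E3 v1=B3 (P5)
bar 4: v0=F3 v1=A3 (M3)
bar 5: v0=G3 v1=B3 (M3)
bar 6: v0=D3 v1=B3 (M6)
bar 7: v0=C3 v1=C4 (P8)
  R7 @ bar1.0: C4->D3 leap 10st
  R7 @ bar2.0: D3->E4 leap 14st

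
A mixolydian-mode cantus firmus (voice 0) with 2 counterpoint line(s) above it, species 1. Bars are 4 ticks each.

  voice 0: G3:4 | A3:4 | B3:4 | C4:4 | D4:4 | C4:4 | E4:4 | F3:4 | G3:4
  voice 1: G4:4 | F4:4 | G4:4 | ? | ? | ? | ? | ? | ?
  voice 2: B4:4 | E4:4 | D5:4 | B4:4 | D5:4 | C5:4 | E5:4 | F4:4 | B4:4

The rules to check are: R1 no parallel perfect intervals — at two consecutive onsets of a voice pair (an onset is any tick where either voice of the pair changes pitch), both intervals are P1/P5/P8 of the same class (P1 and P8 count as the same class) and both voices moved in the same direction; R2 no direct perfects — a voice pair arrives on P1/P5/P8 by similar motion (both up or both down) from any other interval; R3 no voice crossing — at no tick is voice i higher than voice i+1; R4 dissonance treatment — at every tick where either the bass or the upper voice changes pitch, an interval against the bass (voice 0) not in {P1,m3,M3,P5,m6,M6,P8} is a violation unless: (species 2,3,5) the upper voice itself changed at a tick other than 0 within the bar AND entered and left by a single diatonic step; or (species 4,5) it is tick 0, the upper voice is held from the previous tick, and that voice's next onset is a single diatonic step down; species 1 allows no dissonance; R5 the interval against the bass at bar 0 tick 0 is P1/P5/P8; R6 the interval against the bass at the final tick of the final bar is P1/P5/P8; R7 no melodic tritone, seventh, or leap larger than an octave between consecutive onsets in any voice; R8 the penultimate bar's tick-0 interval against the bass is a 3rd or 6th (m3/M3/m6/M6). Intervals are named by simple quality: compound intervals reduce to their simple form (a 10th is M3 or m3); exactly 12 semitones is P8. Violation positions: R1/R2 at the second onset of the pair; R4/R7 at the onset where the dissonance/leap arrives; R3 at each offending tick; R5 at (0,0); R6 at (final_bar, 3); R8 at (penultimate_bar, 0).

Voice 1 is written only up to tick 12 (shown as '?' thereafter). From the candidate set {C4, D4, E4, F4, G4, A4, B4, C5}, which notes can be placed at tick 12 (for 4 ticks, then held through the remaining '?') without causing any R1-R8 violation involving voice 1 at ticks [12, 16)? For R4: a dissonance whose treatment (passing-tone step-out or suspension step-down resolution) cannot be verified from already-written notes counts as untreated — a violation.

{A4, C4, G4}

C4: legal
D4: violates R4
E4: violates R1
F4: violates R4
G4: legal
A4: legal
B4: violates R4
C5: violates R2,R3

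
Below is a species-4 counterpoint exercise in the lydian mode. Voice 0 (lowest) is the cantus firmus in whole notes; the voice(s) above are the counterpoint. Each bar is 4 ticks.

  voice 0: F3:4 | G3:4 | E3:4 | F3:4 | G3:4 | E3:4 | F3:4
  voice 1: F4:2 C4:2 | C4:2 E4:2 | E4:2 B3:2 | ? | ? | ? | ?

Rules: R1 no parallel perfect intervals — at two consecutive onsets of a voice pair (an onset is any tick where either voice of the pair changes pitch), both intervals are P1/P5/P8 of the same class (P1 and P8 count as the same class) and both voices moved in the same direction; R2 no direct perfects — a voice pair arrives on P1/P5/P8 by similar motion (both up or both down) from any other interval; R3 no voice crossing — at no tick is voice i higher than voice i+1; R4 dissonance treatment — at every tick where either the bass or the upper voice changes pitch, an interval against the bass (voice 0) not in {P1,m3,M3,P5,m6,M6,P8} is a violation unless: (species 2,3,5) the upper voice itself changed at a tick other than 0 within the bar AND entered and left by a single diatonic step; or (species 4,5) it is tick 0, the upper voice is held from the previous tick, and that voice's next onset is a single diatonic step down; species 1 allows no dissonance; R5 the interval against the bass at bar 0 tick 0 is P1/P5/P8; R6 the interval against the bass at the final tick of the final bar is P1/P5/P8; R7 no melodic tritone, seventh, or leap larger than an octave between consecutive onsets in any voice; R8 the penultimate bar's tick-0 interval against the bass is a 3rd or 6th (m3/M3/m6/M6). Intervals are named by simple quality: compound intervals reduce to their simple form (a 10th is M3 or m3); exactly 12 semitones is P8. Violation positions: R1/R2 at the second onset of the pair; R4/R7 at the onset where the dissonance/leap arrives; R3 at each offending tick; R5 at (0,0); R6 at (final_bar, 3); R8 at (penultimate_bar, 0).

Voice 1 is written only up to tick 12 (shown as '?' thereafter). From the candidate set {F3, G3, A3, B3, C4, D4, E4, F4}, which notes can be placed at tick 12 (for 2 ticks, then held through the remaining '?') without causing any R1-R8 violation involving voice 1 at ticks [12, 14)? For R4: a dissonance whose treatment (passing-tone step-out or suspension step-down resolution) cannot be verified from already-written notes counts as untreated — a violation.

{A3, D4}

F3: violates R7
G3: violates R4
A3: legal
B3: violates R4
C4: violates R1
D4: legal
E4: violates R4
F4: violates R2,R7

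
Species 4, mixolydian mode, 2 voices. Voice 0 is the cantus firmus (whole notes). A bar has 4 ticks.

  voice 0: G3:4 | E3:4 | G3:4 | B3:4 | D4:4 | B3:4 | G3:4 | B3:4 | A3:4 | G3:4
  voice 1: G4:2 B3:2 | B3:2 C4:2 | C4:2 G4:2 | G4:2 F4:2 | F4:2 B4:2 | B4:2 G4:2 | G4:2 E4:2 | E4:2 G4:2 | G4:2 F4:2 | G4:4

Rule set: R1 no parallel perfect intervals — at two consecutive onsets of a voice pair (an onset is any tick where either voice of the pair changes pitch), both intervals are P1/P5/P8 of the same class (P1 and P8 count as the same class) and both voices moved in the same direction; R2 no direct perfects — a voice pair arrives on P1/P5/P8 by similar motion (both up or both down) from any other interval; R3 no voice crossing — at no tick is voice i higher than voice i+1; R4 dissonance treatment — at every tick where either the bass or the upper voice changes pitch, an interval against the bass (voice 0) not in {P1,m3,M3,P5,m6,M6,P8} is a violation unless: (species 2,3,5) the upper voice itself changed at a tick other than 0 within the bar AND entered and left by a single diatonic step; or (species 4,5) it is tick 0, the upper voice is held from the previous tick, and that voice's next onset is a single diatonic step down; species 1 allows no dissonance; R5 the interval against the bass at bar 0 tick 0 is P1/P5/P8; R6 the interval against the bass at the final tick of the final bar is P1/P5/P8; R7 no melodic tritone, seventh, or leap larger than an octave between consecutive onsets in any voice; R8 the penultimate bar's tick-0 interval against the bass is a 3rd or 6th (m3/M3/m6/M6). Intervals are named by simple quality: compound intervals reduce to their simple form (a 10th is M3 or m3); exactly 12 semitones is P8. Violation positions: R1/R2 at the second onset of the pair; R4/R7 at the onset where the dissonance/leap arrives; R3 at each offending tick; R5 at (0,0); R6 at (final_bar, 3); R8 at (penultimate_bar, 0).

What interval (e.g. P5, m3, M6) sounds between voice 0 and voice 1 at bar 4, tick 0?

voice 0=D4 voice 1=F4 -> m3

m3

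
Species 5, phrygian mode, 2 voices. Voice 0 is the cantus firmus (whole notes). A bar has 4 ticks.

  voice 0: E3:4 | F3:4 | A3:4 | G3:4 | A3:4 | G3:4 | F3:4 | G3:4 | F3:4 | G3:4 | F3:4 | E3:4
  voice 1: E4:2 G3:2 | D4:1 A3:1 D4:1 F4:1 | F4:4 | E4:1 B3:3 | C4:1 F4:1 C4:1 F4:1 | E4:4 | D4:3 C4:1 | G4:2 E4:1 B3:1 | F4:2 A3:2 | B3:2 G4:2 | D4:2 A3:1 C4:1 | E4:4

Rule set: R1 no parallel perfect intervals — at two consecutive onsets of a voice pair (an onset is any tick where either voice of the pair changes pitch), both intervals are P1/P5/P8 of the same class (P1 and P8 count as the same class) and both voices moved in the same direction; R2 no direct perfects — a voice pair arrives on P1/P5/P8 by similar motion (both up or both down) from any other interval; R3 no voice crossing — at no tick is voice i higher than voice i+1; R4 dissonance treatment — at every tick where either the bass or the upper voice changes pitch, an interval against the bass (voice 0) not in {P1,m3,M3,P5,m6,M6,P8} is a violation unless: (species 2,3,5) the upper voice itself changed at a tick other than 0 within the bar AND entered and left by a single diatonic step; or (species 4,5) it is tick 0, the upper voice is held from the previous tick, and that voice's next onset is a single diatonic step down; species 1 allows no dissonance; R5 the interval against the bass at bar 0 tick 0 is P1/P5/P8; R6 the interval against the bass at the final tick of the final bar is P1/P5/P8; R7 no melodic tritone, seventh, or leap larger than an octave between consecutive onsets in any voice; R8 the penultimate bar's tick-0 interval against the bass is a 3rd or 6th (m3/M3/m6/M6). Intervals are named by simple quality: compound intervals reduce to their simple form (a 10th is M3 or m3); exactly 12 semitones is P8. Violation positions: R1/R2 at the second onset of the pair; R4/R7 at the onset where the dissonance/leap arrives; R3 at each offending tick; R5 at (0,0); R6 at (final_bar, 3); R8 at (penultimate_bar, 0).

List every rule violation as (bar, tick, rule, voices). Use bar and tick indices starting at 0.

(7, 0, R2, (0, 1))
(8, 0, R7, (1,))

bar 0: v0=E3 v1=E4 downbeat P8
bar 1: v0=F3 v1=D4 downbeat M6
bar 2: v0=A3 v1=F4 downbeat m6
bar 3: v0=G3 v1=E4 downbeat M6
bar 4: v0=A3 v1=C4 downbeat m3
bar 5: v0=G3 v1=E4 downbeat M6
bar 6: v0=F3 v1=D4 downbeat M6
bar 7: v0=G3 v1=G4 downbeat P8
bar 8: v0=F3 v1=F4 downbeat P8
bar 9: v0=G3 v1=B3 downbeat M3
bar 10: v0=F3 v1=D4 downbeat M6
bar 11: v0=E3 v1=E4 downbeat P8
  -> R2 @ bar 7 tick 0 v(0, 1): F3/C4 P5 -> G3/G4 P8 similar
  -> R7 @ bar 8 tick 0 v(1,): B3->F4 leap 6st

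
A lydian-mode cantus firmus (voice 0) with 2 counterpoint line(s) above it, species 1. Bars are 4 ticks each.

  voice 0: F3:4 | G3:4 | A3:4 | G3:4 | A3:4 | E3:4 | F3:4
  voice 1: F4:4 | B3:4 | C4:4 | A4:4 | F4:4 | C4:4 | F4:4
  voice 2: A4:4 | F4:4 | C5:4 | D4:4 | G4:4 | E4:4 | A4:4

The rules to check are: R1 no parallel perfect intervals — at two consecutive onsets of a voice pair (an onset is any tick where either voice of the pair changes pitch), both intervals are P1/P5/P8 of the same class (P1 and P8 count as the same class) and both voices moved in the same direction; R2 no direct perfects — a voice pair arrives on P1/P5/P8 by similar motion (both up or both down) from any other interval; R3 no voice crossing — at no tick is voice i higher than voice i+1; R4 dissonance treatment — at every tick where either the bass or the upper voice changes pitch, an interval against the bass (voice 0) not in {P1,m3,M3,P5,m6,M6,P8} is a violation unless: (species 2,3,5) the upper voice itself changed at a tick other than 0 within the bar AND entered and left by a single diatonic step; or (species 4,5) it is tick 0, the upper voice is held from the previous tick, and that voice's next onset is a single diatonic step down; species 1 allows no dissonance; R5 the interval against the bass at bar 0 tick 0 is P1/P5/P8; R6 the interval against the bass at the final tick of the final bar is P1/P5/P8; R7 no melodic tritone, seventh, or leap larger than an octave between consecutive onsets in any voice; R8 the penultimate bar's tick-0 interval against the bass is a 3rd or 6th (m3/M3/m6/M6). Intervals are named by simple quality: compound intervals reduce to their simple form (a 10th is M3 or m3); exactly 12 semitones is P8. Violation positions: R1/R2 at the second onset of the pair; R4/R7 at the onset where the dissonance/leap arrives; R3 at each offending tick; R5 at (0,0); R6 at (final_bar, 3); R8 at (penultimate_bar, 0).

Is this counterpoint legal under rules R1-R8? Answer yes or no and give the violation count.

No (16 violations)

bar 0: v0=F3 v1=F4 v2=A4 (M3)
bar 1: v0=G3 v1=B3 v2=F4 (m7)
bar 2: v0=A3 v1=C4 v2=C5 (m3)
bar 3: v0=G3 v1=A4 v2=D4 (P5)
bar 4: v0=A3 v1=F4 v2=G4 (m7)
bar 5: v0=E3 v1=C4 v2=E4 (P8)
bar 6: v0=F3 v1=F4 v2=A4 (M3)
  R5 @ bar0.0: opens on M3
  R4 @ bar1.0: G3/F4 m7 untreated
  R7 @ bar1.0: F4->B3 leap 6st
  R2 @ bar2.0: B3/F4 TT -> C4/C5 P8 similar
  R2 @ bar3.0: A3/C5 m3 -> G3/D4 P5 similar
  R3 @ bar3.0: A4 above D4
  R4 @ bar3.0: G3/A4 M2 untreated
  R7 @ bar3.0: C5->D4 leap 10st
  R3 @ bar3.1: A4 above D4
  R3 @ bar3.2: A4 above D4
  R3 @ bar3.3: A4 above D4
  R4 @ bar4.0: A3/G4 m7 untreated
  R2 @ bar5.0: A3/G4 m7 -> E3/E4 P8 similar
  R8 @ bar5.0: penult P8 not 3rd/6th
  R2 @ bar6.0: E3/C4 m6 -> F3/F4 P8 similar
  R6 @ bar6.3: closes on M3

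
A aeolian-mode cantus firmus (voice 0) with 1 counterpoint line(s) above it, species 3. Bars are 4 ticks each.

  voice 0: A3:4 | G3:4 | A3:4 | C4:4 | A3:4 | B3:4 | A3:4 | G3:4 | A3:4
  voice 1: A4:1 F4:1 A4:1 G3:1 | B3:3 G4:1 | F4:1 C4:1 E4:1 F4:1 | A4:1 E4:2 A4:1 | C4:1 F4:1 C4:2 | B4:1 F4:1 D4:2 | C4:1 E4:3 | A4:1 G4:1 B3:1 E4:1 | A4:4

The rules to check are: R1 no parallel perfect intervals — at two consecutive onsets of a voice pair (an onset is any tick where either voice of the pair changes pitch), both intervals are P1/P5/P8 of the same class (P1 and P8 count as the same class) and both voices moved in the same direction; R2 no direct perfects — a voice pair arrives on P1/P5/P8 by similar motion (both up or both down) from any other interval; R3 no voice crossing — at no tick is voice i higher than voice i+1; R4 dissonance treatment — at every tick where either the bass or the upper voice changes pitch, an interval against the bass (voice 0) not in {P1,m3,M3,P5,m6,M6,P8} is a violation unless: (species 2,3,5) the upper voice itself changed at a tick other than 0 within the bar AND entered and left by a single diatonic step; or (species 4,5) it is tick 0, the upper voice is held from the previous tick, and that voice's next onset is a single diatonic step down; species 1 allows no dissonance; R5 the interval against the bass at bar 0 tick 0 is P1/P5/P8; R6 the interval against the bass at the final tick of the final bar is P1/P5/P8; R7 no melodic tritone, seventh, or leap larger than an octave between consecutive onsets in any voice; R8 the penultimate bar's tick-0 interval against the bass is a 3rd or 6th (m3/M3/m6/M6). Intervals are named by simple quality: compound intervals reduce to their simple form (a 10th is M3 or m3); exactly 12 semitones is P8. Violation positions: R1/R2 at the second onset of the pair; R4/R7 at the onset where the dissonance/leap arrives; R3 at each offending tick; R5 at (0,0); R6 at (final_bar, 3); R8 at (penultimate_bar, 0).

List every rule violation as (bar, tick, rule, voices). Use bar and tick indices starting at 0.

bar 0: v0=A3 v1=A4 downbeat P8
bar 1: v0=G3 v1=B3 downbeat M3
bar 2: v0=A3 v1=F4 downbeat m6
bar 3: v0=C4 v1=A4 downbeat M6
bar 4: v0=A3 v1=C4 downbeat m3
bar 5: v0=B3 v1=B4 downbeat P8
bar 6: v0=A3 v1=C4 downbeat m3
bar 7: v0=G3 v1=A4 downbeat M2
bar 8: v0=A3 v1=A4 downbeat P8
  -> R3 @ bar 0 tick 3 v(0, 1): A3 above G3
  -> R4 @ bar 0 tick 3 v(0, 1): A3/G3 M2 untreated
  -> R7 @ bar 0 tick 3 v(1,): A4->G3 leap 14st
  -> R2 @ bar 5 tick 0 v(0, 1): A3/C4 m3 -> B3/B4 P8 similar
  -> R7 @ bar 5 tick 0 v(1,): C4->B4 leap 11st
  -> R4 @ bar 5 tick 1 v(0, 1): B3/F4 TT untreated
  -> R7 @ bar 5 tick 1 v(1,): B4->F4 leap 6st
  -> R4 @ bar 7 tick 0 v(0, 1): G3/A4 M2 untreated
  -> R8 @ bar 7 tick 0 v(0, 1): penult M2 not 3rd/6th
  -> R2 @ bar 8 tick 0 v(0, 1): G3/E4 M6 -> A3/A4 P8 similar

(0, 3, R3, (0, 1))
(0, 3, R4, (0, 1))
(0, 3, R7, (1,))
(5, 0, R2, (0, 1))
(5, 0, R7, (1,))
(5, 1, R4, (0, 1))
(5, 1, R7, (1,))
(7, 0, R4, (0, 1))
(7, 0, R8, (0, 1))
(8, 0, R2, (0, 1))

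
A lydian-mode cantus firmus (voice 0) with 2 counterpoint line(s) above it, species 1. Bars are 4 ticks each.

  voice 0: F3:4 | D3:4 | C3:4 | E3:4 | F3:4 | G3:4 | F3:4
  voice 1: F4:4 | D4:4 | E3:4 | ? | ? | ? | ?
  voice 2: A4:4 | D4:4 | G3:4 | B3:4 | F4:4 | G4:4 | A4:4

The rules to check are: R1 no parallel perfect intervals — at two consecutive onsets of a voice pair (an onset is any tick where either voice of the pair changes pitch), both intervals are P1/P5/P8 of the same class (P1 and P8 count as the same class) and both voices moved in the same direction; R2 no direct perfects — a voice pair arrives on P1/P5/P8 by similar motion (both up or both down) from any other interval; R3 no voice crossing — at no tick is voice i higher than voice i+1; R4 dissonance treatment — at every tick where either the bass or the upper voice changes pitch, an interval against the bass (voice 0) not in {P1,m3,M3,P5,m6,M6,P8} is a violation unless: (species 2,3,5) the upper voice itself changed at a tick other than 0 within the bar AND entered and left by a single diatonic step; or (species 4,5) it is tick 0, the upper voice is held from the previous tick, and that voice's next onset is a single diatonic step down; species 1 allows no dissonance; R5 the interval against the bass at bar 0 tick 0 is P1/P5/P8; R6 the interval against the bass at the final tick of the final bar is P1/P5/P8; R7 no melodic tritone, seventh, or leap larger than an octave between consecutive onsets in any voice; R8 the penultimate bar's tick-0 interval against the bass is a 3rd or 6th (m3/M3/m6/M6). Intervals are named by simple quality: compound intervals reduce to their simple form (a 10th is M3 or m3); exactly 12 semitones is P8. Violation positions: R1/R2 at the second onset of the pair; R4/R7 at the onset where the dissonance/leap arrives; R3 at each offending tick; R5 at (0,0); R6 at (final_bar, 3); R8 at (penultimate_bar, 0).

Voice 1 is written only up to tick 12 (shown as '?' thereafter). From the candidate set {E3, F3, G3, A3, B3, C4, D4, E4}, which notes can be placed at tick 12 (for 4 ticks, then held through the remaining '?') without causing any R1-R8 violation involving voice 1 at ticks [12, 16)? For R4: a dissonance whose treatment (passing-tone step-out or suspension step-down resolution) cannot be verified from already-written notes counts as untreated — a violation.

{E3, G3}

E3: legal
F3: violates R4
G3: legal
A3: violates R4
B3: violates R2
C4: violates R3
D4: violates R3,R4,R7
E4: violates R2,R3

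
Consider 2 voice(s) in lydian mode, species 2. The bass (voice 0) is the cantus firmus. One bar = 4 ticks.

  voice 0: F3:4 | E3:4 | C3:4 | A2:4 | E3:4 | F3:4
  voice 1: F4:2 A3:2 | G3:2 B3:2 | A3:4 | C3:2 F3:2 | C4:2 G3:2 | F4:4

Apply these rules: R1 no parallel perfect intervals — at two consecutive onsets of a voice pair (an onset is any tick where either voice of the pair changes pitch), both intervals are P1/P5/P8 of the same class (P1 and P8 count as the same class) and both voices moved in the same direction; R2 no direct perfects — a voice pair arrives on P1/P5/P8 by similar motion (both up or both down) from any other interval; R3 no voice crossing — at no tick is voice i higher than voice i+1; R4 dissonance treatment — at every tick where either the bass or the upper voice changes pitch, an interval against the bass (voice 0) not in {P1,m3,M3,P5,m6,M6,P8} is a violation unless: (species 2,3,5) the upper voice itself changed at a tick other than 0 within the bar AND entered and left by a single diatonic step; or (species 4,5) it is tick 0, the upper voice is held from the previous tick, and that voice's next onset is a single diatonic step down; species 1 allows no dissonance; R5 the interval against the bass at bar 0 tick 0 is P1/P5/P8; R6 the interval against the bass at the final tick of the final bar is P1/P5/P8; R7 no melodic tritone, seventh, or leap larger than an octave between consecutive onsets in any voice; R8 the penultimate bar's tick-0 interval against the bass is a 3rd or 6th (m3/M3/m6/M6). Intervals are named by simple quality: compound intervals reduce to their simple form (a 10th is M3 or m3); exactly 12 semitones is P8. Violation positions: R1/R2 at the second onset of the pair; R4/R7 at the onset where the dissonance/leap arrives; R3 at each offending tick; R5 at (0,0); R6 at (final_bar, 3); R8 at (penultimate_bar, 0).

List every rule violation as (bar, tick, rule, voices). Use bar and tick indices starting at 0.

(5, 0, R2, (0, 1))
(5, 0, R7, (1,))

bar 0: v0=F3 v1=F4 downbeat P8
bar 1: v0=E3 v1=G3 downbeat m3
bar 2: v0=C3 v1=A3 downbeat M6
bar 3: v0=A2 v1=C3 downbeat m3
bar 4: v0=E3 v1=C4 downbeat m6
bar 5: v0=F3 v1=F4 downbeat P8
  -> R2 @ bar 5 tick 0 v(0, 1): E3/G3 m3 -> F3/F4 P8 similar
  -> R7 @ bar 5 tick 0 v(1,): G3->F4 leap 10st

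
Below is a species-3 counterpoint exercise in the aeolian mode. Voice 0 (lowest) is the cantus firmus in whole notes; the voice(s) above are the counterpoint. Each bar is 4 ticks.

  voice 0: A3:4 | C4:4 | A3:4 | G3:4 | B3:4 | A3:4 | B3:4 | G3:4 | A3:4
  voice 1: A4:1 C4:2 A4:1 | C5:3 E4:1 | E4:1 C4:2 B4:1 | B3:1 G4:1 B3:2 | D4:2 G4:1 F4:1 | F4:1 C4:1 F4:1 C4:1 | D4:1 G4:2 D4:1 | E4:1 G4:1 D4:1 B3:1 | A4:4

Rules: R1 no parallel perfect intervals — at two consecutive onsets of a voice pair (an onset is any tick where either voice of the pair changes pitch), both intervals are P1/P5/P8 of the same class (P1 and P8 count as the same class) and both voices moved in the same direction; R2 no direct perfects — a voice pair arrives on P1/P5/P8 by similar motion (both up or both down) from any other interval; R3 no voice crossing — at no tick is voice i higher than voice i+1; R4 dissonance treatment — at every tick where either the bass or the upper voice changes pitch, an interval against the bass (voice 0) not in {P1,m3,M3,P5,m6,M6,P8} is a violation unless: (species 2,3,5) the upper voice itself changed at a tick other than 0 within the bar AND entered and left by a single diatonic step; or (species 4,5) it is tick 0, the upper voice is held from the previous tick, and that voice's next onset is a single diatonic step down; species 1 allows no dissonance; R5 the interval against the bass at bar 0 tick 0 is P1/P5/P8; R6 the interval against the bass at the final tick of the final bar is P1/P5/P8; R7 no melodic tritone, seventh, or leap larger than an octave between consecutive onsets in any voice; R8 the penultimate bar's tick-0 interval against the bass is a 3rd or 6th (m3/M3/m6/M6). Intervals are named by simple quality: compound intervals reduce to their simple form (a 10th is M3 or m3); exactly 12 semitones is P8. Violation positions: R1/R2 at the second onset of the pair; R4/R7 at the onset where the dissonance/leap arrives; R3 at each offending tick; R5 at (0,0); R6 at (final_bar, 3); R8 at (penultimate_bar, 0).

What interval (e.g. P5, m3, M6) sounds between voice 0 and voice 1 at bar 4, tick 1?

m3

voice 0=B3 voice 1=D4 -> m3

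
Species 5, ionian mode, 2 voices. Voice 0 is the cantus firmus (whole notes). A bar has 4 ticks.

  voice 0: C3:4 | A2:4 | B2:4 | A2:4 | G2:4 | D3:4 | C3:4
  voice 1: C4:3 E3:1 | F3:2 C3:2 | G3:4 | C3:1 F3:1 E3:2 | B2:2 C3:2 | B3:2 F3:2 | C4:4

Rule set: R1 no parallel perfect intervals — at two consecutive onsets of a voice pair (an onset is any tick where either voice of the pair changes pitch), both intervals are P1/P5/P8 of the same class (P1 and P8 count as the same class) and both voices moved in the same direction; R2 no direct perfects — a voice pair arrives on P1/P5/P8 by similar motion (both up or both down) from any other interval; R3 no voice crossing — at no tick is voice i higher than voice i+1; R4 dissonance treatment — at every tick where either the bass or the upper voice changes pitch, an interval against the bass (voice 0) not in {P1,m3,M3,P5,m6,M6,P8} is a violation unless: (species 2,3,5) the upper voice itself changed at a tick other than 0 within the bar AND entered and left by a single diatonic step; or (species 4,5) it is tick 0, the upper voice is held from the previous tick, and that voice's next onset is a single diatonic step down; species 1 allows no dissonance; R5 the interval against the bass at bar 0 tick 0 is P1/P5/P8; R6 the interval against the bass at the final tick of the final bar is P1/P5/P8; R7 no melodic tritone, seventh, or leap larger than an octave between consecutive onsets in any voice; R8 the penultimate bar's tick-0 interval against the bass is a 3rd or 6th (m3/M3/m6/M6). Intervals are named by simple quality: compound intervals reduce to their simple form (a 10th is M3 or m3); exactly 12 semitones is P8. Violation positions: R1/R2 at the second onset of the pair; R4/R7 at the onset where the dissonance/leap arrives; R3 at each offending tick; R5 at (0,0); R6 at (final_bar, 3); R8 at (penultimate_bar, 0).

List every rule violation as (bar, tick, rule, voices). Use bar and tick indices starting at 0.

(4, 2, R4, (0, 1))
(5, 0, R7, (1,))
(5, 2, R7, (1,))

bar 0: v0=C3 v1=C4 downbeat P8
bar 1: v0=A2 v1=F3 downbeat m6
bar 2: v0=B2 v1=G3 downbeat m6
bar 3: v0=A2 v1=C3 downbeat m3
bar 4: v0=G2 v1=B2 downbeat M3
bar 5: v0=D3 v1=B3 downbeat M6
bar 6: v0=C3 v1=C4 downbeat P8
  -> R4 @ bar 4 tick 2 v(0, 1): G2/C3 P4 untreated
  -> R7 @ bar 5 tick 0 v(1,): C3->B3 leap 11st
  -> R7 @ bar 5 tick 2 v(1,): B3->F3 leap 6st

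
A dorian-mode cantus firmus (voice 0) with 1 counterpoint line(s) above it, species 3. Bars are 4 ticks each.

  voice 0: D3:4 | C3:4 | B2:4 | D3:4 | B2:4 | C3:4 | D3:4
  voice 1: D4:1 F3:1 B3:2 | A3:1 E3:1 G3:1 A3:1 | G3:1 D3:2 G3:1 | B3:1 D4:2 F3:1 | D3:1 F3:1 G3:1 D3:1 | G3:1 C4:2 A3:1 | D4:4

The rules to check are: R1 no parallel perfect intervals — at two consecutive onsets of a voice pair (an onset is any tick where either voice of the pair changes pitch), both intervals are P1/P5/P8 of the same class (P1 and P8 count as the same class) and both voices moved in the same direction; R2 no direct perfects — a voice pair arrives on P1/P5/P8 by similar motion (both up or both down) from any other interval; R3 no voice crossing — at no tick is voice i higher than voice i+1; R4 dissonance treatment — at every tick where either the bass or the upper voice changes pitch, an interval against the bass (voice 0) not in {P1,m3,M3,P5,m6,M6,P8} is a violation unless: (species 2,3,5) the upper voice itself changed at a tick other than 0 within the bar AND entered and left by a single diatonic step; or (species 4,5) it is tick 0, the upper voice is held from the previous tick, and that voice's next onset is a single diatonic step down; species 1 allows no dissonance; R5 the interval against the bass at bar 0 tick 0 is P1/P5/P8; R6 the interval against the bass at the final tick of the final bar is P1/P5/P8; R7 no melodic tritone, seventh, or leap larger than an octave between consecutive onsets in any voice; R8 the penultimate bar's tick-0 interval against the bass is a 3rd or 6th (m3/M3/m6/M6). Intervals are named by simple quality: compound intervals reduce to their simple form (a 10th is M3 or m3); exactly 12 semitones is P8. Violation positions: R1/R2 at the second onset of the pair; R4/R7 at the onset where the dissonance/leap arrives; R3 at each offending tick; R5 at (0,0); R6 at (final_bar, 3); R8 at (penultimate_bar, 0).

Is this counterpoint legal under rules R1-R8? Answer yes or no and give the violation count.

No (5 violations)

bar 0: v0=D3 v1=D4 (P8)
bar 1: v0=C3 v1=A3 (M6)
bar 2: v0=B2 v1=G3 (m6)
bar 3: v0=D3 v1=B3 (M6)
bar 4: v0=B2 v1=D3 (m3)
bar 5: v0=C3 v1=G3 (P5)
bar 6: v0=D3 v1=D4 (P8)
  R7 @ bar0.2: F3->B3 leap 6st
  R4 @ bar4.1: B2/F3 TT untreated
  R2 @ bar5.0: B2/D3 m3 -> C3/G3 P5 similar
  R8 @ bar5.0: penult P5 not 3rd/6th
  R2 @ bar6.0: C3/A3 M6 -> D3/D4 P8 similar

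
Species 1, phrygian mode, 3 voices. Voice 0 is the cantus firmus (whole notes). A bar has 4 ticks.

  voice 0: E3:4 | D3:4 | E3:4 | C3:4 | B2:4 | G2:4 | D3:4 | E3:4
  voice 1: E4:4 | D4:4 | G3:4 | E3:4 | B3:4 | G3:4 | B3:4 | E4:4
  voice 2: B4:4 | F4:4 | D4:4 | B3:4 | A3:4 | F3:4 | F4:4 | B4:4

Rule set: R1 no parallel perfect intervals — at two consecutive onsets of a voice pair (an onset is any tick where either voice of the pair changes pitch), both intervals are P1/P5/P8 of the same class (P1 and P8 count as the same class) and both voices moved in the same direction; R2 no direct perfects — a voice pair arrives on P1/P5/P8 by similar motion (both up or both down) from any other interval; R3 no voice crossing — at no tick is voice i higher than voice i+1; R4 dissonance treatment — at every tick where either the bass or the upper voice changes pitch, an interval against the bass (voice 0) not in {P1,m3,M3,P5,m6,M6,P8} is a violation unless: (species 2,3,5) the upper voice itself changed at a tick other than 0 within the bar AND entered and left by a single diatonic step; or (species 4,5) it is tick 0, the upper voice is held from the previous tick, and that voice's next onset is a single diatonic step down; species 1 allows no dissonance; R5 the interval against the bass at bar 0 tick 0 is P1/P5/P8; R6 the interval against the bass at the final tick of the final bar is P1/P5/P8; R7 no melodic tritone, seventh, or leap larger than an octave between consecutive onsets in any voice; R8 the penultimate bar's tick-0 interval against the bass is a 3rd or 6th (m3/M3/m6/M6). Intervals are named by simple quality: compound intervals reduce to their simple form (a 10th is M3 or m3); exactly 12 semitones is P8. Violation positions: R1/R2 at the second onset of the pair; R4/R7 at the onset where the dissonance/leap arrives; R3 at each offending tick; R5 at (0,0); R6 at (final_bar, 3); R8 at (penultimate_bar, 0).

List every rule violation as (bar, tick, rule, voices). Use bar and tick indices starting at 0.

bar 0: v0=E3 v1=E4 v2=B4 downbeat P5
bar 1: v0=D3 v1=D4 v2=F4 downbeat m3
bar 2: v0=E3 v1=G3 v2=D4 downbeat m7
bar 3: v0=C3 v1=E3 v2=B3 downbeat M7
bar 4: v0=B2 v1=B3 v2=A3 downbeat m7
bar 5: v0=G2 v1=G3 v2=F3 downbeat m7
bar 6: v0=D3 v1=B3 v2=F4 downbeat m3
bar 7: v0=E3 v1=E4 v2=B4 downbeat P5
  -> R1 @ bar 1 tick 0 v(0, 1): E3/E4 P8 -> D3/D4 P8 similar
  -> R7 @ bar 1 tick 0 v(2,): B4->F4 leap 6st
  -> R2 @ bar 2 tick 0 v(1, 2): D4/F4 m3 -> G3/D4 P5 similar
  -> R4 @ bar 2 tick 0 v(0, 2): E3/D4 m7 untreated
  -> R1 @ bar 3 tick 0 v(1, 2): G3/D4 P5 -> E3/B3 P5 similar
  -> R4 @ bar 3 tick 0 v(0, 2): C3/B3 M7 untreated
  -> R3 @ bar 4 tick 0 v(1, 2): B3 above A3
  -> R4 @ bar 4 tick 0 v(0, 2): B2/A3 m7 untreated
  -> R3 @ bar 4 tick 1 v(1, 2): B3 above A3
  -> R3 @ bar 4 tick 2 v(1, 2): B3 above A3
  -> R3 @ bar 4 tick 3 v(1, 2): B3 above A3
  -> R1 @ bar 5 tick 0 v(0, 1): B2/B3 P8 -> G2/G3 P8 similar
  -> R3 @ bar 5 tick 0 v(1, 2): G3 above F3
  -> R4 @ bar 5 tick 0 v(0, 2): G2/F3 m7 untreated
  -> R3 @ bar 5 tick 1 v(1, 2): G3 above F3
  -> R3 @ bar 5 tick 2 v(1, 2): G3 above F3
  -> R3 @ bar 5 tick 3 v(1, 2): G3 above F3
  -> R2 @ bar 7 tick 0 v(0, 1): D3/B3 M6 -> E3/E4 P8 similar
  -> R2 @ bar 7 tick 0 v(0, 2): D3/F4 m3 -> E3/B4 P5 similar
  -> R2 @ bar 7 tick 0 v(1, 2): B3/F4 TT -> E4/B4 P5 similar
  -> R7 @ bar 7 tick 0 v(2,): F4->B4 leap 6st

(1, 0, R1, (0, 1))
(1, 0, R7, (2,))
(2, 0, R2, (1, 2))
(2, 0, R4, (0, 2))
(3, 0, R1, (1, 2))
(3, 0, R4, (0, 2))
(4, 0, R3, (1, 2))
(4, 0, R4, (0, 2))
(4, 1, R3, (1, 2))
(4, 2, R3, (1, 2))
(4, 3, R3, (1, 2))
(5, 0, R1, (0, 1))
(5, 0, R3, (1, 2))
(5, 0, R4, (0, 2))
(5, 1, R3, (1, 2))
(5, 2, R3, (1, 2))
(5, 3, R3, (1, 2))
(7, 0, R2, (0, 1))
(7, 0, R2, (0, 2))
(7, 0, R2, (1, 2))
(7, 0, R7, (2,))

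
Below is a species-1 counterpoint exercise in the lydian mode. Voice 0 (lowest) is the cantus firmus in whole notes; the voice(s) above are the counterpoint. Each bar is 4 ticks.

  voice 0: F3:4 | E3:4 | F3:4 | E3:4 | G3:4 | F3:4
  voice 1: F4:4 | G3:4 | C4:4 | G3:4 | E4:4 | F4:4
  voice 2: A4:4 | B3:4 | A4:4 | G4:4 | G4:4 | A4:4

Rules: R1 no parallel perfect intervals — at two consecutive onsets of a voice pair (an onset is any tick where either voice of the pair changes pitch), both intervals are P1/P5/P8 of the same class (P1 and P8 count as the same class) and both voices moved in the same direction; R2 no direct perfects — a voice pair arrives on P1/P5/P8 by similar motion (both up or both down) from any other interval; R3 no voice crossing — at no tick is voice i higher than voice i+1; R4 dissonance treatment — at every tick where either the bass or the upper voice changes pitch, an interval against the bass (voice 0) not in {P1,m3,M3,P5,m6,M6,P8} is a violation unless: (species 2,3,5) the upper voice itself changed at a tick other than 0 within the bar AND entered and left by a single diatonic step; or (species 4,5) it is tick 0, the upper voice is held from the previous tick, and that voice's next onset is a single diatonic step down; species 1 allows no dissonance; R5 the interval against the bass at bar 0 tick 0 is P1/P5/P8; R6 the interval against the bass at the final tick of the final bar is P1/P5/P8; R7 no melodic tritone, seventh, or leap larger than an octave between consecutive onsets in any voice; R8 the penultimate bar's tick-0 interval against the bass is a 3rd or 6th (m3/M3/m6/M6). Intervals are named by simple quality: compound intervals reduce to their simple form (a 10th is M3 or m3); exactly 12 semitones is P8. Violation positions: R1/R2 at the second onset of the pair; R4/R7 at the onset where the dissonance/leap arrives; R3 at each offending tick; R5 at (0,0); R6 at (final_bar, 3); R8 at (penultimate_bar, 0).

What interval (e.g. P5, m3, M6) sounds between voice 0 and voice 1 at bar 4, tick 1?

M6

voice 0=G3 voice 1=E4 -> M6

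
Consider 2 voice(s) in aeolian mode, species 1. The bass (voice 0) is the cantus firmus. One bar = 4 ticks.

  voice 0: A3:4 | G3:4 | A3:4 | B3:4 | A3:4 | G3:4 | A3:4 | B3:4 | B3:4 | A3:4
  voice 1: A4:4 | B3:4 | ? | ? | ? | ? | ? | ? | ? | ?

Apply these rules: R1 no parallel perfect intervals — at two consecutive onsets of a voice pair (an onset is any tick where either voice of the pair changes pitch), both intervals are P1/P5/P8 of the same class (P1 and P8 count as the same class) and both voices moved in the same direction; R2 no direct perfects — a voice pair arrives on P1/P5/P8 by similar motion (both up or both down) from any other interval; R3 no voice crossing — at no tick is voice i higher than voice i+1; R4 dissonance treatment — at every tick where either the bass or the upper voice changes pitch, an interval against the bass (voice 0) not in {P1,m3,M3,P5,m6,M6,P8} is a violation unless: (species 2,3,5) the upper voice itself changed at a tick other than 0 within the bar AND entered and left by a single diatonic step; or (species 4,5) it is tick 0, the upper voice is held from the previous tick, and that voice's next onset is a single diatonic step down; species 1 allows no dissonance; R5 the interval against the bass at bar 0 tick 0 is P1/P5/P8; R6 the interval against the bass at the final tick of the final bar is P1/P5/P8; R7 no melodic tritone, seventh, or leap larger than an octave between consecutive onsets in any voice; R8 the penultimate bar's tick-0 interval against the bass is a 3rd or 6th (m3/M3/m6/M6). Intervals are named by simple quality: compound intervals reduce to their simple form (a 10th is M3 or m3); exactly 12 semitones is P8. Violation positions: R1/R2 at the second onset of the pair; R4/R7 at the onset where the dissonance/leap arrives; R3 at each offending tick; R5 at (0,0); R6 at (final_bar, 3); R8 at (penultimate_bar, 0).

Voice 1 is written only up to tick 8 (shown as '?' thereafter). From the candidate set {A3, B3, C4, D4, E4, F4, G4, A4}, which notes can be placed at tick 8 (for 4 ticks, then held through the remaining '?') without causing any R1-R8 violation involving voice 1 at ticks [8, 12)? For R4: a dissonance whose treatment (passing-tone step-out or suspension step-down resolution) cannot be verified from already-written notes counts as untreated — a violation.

A3: legal
B3: violates R4
C4: legal
D4: violates R4
E4: violates R2
F4: violates R7
G4: violates R4
A4: violates R2,R7

{A3, C4}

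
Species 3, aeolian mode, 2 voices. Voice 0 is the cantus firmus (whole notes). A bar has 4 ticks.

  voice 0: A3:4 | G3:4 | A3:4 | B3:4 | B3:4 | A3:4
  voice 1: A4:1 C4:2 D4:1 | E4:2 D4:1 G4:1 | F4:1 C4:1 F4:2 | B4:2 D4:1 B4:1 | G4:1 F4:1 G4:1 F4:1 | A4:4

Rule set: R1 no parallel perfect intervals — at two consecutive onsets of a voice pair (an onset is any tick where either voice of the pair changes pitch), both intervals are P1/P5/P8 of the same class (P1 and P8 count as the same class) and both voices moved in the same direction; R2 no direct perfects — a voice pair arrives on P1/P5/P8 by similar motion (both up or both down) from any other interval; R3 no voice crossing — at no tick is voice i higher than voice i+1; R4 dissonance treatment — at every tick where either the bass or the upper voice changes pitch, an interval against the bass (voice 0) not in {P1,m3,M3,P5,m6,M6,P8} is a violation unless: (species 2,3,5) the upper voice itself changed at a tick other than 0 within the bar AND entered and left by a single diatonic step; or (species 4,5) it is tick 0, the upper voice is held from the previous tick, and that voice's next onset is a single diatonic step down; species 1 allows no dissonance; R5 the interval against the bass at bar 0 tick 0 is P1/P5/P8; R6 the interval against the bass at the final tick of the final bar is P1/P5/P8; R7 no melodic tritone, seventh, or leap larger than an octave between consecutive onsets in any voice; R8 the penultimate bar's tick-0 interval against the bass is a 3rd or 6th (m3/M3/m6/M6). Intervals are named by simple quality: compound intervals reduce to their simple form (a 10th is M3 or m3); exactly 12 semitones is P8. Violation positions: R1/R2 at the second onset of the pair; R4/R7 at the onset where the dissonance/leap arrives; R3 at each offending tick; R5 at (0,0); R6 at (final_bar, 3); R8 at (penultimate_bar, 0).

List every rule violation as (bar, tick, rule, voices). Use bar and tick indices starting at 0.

bar 0: v0=A3 v1=A4 downbeat P8
bar 1: v0=G3 v1=E4 downbeat M6
bar 2: v0=A3 v1=F4 downbeat m6
bar 3: v0=B3 v1=B4 downbeat P8
bar 4: v0=B3 v1=G4 downbeat m6
bar 5: v0=A3 v1=A4 downbeat P8
  -> R2 @ bar 3 tick 0 v(0, 1): A3/F4 m6 -> B3/B4 P8 similar
  -> R7 @ bar 3 tick 0 v(1,): F4->B4 leap 6st
  -> R4 @ bar 4 tick 3 v(0, 1): B3/F4 TT untreated

(3, 0, R2, (0, 1))
(3, 0, R7, (1,))
(4, 3, R4, (0, 1))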